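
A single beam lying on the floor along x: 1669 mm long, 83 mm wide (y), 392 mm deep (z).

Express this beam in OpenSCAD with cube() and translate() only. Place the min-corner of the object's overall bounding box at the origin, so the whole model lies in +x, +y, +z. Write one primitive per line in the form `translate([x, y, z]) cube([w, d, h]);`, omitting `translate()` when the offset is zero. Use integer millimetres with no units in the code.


cube([1669, 83, 392]);


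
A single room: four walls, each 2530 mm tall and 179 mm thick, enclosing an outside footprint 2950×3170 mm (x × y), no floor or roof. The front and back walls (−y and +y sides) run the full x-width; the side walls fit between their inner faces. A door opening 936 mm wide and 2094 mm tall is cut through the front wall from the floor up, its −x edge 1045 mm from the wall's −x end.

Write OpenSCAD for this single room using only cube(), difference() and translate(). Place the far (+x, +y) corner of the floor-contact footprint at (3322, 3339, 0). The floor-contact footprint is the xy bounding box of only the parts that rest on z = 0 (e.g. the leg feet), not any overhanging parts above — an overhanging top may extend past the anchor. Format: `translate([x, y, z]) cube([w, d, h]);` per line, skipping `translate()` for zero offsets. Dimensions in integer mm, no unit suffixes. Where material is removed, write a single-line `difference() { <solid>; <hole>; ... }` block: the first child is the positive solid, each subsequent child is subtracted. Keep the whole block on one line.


difference() { translate([372, 169, 0]) cube([2950, 179, 2530]); translate([1417, 169, 0]) cube([936, 179, 2094]); }
translate([372, 3160, 0]) cube([2950, 179, 2530]);
translate([372, 348, 0]) cube([179, 2812, 2530]);
translate([3143, 348, 0]) cube([179, 2812, 2530]);


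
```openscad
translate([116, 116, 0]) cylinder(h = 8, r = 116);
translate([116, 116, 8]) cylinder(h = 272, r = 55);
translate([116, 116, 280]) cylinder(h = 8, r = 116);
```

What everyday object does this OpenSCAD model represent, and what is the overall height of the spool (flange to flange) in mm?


A spool. The overall height is 288 mm.

Three coaxial cylinders, large–small–large — a spool. Two 8 mm flanges and a 272 mm core give 8 + 272 + 8 = 288 mm.


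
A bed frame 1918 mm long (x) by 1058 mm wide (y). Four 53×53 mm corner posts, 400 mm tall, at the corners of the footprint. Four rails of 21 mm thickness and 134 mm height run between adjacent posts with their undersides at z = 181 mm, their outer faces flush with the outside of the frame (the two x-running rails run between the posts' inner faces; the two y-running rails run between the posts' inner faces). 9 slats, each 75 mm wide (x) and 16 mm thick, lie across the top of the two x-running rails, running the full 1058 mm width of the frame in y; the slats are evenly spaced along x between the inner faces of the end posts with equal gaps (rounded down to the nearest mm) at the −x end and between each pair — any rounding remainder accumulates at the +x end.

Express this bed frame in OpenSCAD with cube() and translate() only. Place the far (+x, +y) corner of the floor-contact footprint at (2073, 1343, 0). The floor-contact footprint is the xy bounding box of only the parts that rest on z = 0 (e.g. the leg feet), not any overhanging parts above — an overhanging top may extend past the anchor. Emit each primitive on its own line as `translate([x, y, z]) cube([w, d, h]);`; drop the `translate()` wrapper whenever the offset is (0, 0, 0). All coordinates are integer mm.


// slat z = rail_z + rail_h = 181 + 134 = 315
// slat gap = ⌊(1812 − 9·75) / 10⌋ = 113
translate([155, 285, 0]) cube([53, 53, 400]);
translate([155, 1290, 0]) cube([53, 53, 400]);
translate([2020, 285, 0]) cube([53, 53, 400]);
translate([2020, 1290, 0]) cube([53, 53, 400]);
translate([208, 285, 181]) cube([1812, 21, 134]);
translate([208, 1322, 181]) cube([1812, 21, 134]);
translate([155, 338, 181]) cube([21, 952, 134]);
translate([2052, 338, 181]) cube([21, 952, 134]);
translate([321, 285, 315]) cube([75, 1058, 16]);
translate([509, 285, 315]) cube([75, 1058, 16]);
translate([697, 285, 315]) cube([75, 1058, 16]);
translate([885, 285, 315]) cube([75, 1058, 16]);
translate([1073, 285, 315]) cube([75, 1058, 16]);
translate([1261, 285, 315]) cube([75, 1058, 16]);
translate([1449, 285, 315]) cube([75, 1058, 16]);
translate([1637, 285, 315]) cube([75, 1058, 16]);
translate([1825, 285, 315]) cube([75, 1058, 16]);


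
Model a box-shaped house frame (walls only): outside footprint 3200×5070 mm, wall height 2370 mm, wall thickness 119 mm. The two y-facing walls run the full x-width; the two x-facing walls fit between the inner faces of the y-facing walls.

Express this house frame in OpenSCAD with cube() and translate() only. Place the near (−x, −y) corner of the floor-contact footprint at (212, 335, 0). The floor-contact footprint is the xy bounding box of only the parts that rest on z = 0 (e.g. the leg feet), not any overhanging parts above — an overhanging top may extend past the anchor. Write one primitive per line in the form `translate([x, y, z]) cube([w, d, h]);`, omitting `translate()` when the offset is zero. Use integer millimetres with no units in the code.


translate([212, 335, 0]) cube([3200, 119, 2370]);
translate([212, 5286, 0]) cube([3200, 119, 2370]);
translate([212, 454, 0]) cube([119, 4832, 2370]);
translate([3293, 454, 0]) cube([119, 4832, 2370]);


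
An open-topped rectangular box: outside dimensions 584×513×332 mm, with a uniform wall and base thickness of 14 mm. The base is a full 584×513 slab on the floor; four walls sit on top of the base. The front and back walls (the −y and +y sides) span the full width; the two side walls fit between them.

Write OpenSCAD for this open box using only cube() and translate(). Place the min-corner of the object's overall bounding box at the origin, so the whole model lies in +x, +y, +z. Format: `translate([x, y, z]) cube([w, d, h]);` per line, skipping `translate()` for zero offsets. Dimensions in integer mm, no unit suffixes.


cube([584, 513, 14]);
translate([0, 0, 14]) cube([584, 14, 318]);
translate([0, 499, 14]) cube([584, 14, 318]);
translate([0, 14, 14]) cube([14, 485, 318]);
translate([570, 14, 14]) cube([14, 485, 318]);


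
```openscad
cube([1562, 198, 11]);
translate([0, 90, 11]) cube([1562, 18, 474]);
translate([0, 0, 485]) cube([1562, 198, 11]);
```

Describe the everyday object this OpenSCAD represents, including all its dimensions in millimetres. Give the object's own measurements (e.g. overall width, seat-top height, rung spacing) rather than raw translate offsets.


An I-beam lying along x, 1562 mm long. Overall section height 496 mm. Two flanges 198 mm wide (y) and 11 mm thick, one on the floor and one at the top; a web 18 mm thick runs between them, centred on the flange width.


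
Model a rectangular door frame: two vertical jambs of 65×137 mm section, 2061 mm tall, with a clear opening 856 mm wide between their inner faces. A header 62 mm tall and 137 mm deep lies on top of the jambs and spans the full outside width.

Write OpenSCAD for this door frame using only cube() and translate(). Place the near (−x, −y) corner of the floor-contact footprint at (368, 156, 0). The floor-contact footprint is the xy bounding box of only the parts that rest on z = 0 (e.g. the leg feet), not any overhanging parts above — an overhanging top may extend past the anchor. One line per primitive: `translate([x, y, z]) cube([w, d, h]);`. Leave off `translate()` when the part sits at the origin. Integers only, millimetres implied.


translate([368, 156, 0]) cube([65, 137, 2061]);
translate([1289, 156, 0]) cube([65, 137, 2061]);
translate([368, 156, 2061]) cube([986, 137, 62]);


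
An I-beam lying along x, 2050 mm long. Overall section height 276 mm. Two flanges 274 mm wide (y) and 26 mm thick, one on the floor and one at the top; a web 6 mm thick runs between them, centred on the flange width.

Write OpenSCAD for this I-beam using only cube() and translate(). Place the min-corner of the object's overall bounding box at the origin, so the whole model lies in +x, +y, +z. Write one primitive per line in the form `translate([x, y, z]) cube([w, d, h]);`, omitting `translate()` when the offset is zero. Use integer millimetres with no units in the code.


cube([2050, 274, 26]);
translate([0, 134, 26]) cube([2050, 6, 224]);
translate([0, 0, 250]) cube([2050, 274, 26]);


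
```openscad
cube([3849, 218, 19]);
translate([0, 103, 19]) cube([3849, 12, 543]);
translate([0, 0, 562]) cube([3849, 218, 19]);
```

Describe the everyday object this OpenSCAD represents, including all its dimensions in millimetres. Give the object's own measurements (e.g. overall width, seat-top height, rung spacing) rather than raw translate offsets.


An I-beam lying along x, 3849 mm long. Overall section height 581 mm. Two flanges 218 mm wide (y) and 19 mm thick, one on the floor and one at the top; a web 12 mm thick runs between them, centred on the flange width.


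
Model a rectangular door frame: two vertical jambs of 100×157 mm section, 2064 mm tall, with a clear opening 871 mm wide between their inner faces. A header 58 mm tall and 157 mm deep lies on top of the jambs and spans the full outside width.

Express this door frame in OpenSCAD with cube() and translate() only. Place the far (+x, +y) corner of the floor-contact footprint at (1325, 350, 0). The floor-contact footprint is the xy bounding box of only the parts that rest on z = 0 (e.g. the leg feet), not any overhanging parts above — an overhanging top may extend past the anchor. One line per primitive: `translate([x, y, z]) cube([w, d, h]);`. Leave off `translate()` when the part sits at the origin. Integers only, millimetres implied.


translate([254, 193, 0]) cube([100, 157, 2064]);
translate([1225, 193, 0]) cube([100, 157, 2064]);
translate([254, 193, 2064]) cube([1071, 157, 58]);


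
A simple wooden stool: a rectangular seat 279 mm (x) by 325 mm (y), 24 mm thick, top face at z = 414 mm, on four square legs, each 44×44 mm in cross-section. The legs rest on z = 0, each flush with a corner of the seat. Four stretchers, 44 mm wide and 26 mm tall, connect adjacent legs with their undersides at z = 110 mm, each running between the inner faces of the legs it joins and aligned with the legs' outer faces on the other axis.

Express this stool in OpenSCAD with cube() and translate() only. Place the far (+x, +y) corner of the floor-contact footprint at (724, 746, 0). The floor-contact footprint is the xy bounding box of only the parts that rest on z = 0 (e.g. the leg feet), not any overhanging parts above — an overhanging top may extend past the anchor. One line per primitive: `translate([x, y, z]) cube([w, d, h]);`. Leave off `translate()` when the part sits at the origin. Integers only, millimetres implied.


translate([445, 421, 390]) cube([279, 325, 24]);
translate([445, 421, 0]) cube([44, 44, 390]);
translate([680, 421, 0]) cube([44, 44, 390]);
translate([445, 702, 0]) cube([44, 44, 390]);
translate([680, 702, 0]) cube([44, 44, 390]);
translate([489, 421, 110]) cube([191, 44, 26]);
translate([489, 702, 110]) cube([191, 44, 26]);
translate([445, 465, 110]) cube([44, 237, 26]);
translate([680, 465, 110]) cube([44, 237, 26]);


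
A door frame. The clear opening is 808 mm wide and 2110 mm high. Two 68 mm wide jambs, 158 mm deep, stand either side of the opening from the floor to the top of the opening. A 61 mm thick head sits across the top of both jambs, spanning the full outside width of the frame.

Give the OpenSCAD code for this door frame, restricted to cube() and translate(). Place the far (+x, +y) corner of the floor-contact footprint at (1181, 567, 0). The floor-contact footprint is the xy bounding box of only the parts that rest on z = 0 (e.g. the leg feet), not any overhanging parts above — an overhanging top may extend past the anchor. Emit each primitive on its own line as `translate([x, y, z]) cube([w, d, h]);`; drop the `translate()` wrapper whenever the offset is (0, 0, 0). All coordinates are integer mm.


translate([237, 409, 0]) cube([68, 158, 2110]);
translate([1113, 409, 0]) cube([68, 158, 2110]);
translate([237, 409, 2110]) cube([944, 158, 61]);


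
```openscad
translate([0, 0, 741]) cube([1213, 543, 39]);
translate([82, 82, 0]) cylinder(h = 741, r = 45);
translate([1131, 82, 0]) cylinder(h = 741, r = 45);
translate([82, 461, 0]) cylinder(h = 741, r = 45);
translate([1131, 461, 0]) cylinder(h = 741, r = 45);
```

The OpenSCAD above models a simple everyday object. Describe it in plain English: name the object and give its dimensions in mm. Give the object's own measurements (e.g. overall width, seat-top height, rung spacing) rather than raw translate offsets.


A table: top 1213 mm (x) × 543 mm (y), 39 mm thick, upper face at z = 780 mm, on four round legs of 90 mm diameter, each leg's bounding box inset 37 mm from the nearest pair of top edges from z = 0 to the bottom of the top.


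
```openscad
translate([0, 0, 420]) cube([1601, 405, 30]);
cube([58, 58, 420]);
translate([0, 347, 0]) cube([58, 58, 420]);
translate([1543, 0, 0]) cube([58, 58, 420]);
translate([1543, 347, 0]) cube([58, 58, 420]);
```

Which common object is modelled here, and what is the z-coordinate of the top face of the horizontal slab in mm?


A bench. The seat-top height is 450 mm.

A long slab on four corner posts — a bench. The slab sits at z = 420 with thickness 30, so the top is 420 + 30 = 450 mm.


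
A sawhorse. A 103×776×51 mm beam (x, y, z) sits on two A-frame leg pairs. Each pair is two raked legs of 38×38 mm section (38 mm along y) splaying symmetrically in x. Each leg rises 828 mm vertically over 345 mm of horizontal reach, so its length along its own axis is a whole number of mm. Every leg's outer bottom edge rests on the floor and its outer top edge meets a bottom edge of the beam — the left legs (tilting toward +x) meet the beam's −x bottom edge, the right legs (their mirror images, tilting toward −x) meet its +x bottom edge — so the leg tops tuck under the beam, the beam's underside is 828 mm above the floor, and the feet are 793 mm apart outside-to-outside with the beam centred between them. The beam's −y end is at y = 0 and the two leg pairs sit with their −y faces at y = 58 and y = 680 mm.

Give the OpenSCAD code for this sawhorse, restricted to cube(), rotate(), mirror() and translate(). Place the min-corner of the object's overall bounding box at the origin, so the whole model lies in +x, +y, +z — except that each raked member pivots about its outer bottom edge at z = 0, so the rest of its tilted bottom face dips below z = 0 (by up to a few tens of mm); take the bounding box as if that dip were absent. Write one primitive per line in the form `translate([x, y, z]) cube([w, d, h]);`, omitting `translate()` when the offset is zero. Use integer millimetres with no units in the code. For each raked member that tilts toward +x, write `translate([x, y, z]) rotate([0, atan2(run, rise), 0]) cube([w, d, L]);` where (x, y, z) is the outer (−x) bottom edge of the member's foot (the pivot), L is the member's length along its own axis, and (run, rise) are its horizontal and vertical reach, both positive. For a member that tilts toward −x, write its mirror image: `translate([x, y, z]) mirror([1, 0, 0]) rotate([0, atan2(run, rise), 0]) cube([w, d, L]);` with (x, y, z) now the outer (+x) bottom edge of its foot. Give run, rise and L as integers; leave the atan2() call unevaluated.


translate([345, 0, 828]) cube([103, 776, 51]);
translate([0, 58, 0]) rotate([0, atan2(345, 828), 0]) cube([38, 38, 897]);
translate([793, 58, 0]) mirror([1, 0, 0]) rotate([0, atan2(345, 828), 0]) cube([38, 38, 897]);
translate([0, 680, 0]) rotate([0, atan2(345, 828), 0]) cube([38, 38, 897]);
translate([793, 680, 0]) mirror([1, 0, 0]) rotate([0, atan2(345, 828), 0]) cube([38, 38, 897]);


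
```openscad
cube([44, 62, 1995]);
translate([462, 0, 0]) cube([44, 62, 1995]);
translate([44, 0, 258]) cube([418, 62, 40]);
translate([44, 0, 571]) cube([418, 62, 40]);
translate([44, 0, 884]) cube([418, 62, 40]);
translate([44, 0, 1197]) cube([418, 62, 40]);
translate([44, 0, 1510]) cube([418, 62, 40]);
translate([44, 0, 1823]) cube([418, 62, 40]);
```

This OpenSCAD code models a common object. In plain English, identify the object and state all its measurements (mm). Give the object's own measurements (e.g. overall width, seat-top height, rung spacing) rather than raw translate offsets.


A straight ladder. Two 44×62 mm vertical rails, 1995 mm tall, stand 506 mm apart (outside-to-outside) with their front faces coplanar on the −y side. 6 rungs, each 62 mm deep and 40 mm tall, span between the inner faces of the rails, front faces flush with the rails. The lowest rung's underside is at z = 258 mm and rungs are spaced 313 mm apart (underside to underside).


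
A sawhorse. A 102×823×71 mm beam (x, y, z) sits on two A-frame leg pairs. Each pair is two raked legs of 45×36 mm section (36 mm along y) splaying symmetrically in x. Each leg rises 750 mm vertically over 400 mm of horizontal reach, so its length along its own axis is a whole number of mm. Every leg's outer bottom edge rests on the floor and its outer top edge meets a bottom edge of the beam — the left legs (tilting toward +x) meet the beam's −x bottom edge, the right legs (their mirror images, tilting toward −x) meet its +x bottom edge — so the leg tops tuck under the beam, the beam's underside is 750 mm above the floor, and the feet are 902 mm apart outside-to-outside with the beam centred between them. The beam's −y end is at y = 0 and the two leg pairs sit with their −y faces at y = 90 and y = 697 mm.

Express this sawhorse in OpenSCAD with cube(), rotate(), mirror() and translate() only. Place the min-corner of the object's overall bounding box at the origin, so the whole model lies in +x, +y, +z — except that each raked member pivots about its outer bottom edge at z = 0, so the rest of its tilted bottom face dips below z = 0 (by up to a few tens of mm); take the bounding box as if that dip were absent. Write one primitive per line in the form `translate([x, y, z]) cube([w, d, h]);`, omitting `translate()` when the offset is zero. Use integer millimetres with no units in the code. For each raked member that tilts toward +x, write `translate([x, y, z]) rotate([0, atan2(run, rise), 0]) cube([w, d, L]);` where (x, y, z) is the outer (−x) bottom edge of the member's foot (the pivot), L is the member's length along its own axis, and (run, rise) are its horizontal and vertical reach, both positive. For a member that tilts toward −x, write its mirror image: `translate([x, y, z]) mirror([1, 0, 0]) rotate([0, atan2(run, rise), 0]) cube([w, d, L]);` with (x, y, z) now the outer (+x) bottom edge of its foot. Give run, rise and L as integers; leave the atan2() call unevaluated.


translate([400, 0, 750]) cube([102, 823, 71]);
translate([0, 90, 0]) rotate([0, atan2(400, 750), 0]) cube([45, 36, 850]);
translate([902, 90, 0]) mirror([1, 0, 0]) rotate([0, atan2(400, 750), 0]) cube([45, 36, 850]);
translate([0, 697, 0]) rotate([0, atan2(400, 750), 0]) cube([45, 36, 850]);
translate([902, 697, 0]) mirror([1, 0, 0]) rotate([0, atan2(400, 750), 0]) cube([45, 36, 850]);


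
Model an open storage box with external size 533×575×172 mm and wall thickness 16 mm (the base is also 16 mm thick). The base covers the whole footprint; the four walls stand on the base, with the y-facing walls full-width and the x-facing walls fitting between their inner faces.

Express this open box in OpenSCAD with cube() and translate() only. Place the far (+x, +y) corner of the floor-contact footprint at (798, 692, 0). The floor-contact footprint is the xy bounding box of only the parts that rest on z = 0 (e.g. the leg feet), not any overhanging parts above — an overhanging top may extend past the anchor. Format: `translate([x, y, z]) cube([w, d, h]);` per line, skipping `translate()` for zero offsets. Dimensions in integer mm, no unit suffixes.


translate([265, 117, 0]) cube([533, 575, 16]);
translate([265, 117, 16]) cube([533, 16, 156]);
translate([265, 676, 16]) cube([533, 16, 156]);
translate([265, 133, 16]) cube([16, 543, 156]);
translate([782, 133, 16]) cube([16, 543, 156]);


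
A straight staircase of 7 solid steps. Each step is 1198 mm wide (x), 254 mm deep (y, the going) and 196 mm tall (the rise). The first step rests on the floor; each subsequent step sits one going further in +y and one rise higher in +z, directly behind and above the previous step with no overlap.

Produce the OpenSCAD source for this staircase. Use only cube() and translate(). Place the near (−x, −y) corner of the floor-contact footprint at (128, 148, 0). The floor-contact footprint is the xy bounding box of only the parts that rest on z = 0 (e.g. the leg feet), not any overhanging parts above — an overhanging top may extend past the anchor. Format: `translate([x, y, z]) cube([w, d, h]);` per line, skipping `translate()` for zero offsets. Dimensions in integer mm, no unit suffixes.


translate([128, 148, 0]) cube([1198, 254, 196]);
translate([128, 402, 196]) cube([1198, 254, 196]);
translate([128, 656, 392]) cube([1198, 254, 196]);
translate([128, 910, 588]) cube([1198, 254, 196]);
translate([128, 1164, 784]) cube([1198, 254, 196]);
translate([128, 1418, 980]) cube([1198, 254, 196]);
translate([128, 1672, 1176]) cube([1198, 254, 196]);


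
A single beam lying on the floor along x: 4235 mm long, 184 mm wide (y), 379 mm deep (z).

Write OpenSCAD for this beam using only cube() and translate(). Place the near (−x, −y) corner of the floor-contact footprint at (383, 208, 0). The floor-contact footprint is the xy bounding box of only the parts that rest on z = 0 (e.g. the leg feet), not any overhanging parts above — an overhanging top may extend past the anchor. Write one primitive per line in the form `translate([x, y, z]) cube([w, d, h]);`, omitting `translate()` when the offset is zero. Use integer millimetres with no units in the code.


translate([383, 208, 0]) cube([4235, 184, 379]);


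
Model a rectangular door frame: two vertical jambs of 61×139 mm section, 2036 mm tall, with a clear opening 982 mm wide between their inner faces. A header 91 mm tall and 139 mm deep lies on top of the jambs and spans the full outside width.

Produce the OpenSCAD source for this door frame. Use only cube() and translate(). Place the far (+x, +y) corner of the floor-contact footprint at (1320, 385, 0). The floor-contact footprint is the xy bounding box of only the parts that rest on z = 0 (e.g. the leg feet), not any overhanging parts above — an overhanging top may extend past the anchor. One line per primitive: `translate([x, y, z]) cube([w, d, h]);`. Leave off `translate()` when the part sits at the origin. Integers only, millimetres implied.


translate([216, 246, 0]) cube([61, 139, 2036]);
translate([1259, 246, 0]) cube([61, 139, 2036]);
translate([216, 246, 2036]) cube([1104, 139, 91]);


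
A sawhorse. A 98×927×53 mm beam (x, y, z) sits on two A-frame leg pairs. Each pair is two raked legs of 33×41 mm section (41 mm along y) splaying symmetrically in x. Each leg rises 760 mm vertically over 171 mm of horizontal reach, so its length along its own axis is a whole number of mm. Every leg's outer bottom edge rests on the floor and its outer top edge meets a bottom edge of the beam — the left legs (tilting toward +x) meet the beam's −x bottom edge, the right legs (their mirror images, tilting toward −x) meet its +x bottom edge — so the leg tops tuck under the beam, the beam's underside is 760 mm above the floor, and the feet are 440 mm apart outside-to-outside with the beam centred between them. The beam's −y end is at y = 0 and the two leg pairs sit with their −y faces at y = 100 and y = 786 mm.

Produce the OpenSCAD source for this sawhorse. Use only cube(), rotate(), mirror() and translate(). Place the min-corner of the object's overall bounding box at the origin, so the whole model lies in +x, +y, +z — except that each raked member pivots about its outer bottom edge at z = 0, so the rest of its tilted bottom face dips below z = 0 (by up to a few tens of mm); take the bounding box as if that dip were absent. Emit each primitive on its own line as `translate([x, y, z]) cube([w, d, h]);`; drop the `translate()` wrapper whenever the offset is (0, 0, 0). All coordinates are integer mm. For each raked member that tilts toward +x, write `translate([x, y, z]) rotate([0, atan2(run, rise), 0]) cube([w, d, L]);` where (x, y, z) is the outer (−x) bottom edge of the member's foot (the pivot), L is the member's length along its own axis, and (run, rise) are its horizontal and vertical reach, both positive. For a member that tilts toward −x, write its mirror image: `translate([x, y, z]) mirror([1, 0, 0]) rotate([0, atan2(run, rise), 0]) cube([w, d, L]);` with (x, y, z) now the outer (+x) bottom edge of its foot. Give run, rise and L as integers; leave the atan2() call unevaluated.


translate([171, 0, 760]) cube([98, 927, 53]);
translate([0, 100, 0]) rotate([0, atan2(171, 760), 0]) cube([33, 41, 779]);
translate([440, 100, 0]) mirror([1, 0, 0]) rotate([0, atan2(171, 760), 0]) cube([33, 41, 779]);
translate([0, 786, 0]) rotate([0, atan2(171, 760), 0]) cube([33, 41, 779]);
translate([440, 786, 0]) mirror([1, 0, 0]) rotate([0, atan2(171, 760), 0]) cube([33, 41, 779]);


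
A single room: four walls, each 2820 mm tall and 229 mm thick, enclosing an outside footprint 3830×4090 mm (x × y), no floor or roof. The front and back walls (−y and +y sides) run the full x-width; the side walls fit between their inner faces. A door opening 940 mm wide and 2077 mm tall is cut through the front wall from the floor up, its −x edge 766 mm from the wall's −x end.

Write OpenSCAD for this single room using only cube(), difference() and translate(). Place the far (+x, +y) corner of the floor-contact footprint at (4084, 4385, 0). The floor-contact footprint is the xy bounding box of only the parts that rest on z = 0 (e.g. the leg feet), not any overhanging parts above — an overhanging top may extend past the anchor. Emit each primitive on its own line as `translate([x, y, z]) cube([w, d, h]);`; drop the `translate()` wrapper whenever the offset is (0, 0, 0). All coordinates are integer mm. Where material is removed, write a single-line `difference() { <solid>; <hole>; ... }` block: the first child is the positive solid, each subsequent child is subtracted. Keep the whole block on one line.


difference() { translate([254, 295, 0]) cube([3830, 229, 2820]); translate([1020, 295, 0]) cube([940, 229, 2077]); }
translate([254, 4156, 0]) cube([3830, 229, 2820]);
translate([254, 524, 0]) cube([229, 3632, 2820]);
translate([3855, 524, 0]) cube([229, 3632, 2820]);


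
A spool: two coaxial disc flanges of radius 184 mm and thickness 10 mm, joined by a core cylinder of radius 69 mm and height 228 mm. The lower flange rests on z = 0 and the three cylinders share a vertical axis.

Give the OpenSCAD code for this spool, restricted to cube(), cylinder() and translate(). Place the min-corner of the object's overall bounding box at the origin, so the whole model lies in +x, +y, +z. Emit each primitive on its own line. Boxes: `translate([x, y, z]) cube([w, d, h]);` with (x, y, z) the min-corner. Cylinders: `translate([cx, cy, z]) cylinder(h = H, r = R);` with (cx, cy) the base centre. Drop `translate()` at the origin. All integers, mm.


translate([184, 184, 0]) cylinder(h = 10, r = 184);
translate([184, 184, 10]) cylinder(h = 228, r = 69);
translate([184, 184, 238]) cylinder(h = 10, r = 184);


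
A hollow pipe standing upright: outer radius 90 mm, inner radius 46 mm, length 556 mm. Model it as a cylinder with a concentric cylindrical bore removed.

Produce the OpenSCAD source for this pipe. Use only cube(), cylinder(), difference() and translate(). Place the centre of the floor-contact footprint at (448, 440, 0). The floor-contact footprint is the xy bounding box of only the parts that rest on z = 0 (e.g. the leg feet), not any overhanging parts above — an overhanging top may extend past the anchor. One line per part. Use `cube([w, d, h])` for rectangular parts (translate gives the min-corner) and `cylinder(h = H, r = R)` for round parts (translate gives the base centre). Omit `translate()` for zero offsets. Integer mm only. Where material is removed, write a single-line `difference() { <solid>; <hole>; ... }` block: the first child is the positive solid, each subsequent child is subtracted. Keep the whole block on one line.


difference() { translate([448, 440, 0]) cylinder(h = 556, r = 90); translate([448, 440, 0]) cylinder(h = 556, r = 46); }


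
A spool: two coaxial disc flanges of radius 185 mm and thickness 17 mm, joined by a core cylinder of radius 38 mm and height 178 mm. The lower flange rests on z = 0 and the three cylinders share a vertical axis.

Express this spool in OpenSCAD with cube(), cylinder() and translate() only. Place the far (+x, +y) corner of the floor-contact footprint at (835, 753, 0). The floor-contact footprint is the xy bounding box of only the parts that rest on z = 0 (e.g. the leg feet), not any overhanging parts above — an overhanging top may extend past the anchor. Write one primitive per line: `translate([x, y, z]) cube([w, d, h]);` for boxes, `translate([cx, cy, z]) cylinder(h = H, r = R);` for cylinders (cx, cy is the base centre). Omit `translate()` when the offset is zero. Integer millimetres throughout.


translate([650, 568, 0]) cylinder(h = 17, r = 185);
translate([650, 568, 17]) cylinder(h = 178, r = 38);
translate([650, 568, 195]) cylinder(h = 17, r = 185);


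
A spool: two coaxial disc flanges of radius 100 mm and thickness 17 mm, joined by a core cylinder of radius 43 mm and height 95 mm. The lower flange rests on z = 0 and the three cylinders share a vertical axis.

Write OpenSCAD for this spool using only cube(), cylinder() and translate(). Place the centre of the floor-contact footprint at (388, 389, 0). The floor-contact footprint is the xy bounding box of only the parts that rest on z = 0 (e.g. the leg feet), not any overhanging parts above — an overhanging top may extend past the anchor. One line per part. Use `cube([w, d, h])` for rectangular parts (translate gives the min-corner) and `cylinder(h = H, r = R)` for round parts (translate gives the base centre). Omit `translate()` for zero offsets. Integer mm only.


translate([388, 389, 0]) cylinder(h = 17, r = 100);
translate([388, 389, 17]) cylinder(h = 95, r = 43);
translate([388, 389, 112]) cylinder(h = 17, r = 100);


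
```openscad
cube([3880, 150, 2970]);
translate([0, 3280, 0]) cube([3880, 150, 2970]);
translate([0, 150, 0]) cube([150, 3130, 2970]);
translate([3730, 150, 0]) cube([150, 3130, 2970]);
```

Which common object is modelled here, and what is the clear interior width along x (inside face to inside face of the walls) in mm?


A house (or room) frame. The interior width is 3580 mm.

Four 2970 mm walls enclosing a rectangle with no floor or roof — a room or house frame. Outside width is 3880 mm and wall thickness is 150 mm, so the interior width is 3880 − 2 × 150 = 3580 mm.


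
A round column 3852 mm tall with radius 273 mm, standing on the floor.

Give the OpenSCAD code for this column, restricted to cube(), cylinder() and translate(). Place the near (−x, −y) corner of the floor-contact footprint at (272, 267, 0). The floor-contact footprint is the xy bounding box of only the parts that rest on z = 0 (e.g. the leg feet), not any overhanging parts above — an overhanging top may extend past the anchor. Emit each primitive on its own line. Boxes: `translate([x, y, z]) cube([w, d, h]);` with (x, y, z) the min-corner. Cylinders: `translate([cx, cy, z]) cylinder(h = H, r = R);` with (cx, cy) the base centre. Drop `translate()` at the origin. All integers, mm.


translate([545, 540, 0]) cylinder(h = 3852, r = 273);


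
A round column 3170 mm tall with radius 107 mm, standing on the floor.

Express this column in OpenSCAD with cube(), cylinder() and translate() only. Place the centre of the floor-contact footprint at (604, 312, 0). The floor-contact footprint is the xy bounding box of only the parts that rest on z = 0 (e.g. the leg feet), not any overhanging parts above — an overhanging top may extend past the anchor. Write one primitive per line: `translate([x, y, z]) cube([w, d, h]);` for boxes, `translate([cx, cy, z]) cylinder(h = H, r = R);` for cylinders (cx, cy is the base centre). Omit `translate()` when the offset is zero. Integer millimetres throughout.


translate([604, 312, 0]) cylinder(h = 3170, r = 107);


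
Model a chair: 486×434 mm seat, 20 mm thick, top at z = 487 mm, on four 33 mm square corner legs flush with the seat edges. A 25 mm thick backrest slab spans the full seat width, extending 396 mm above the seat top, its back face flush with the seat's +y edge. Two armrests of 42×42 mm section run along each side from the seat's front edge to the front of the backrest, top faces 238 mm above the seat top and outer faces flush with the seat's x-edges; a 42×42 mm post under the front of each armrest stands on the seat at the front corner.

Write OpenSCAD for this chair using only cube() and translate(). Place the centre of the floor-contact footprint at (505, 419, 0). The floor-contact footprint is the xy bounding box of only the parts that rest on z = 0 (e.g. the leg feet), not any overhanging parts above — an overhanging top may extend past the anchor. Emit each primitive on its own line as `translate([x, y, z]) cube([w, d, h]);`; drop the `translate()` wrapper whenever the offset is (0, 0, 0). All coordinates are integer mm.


translate([262, 202, 467]) cube([486, 434, 20]);
translate([262, 202, 0]) cube([33, 33, 467]);
translate([715, 202, 0]) cube([33, 33, 467]);
translate([262, 603, 0]) cube([33, 33, 467]);
translate([715, 603, 0]) cube([33, 33, 467]);
translate([262, 611, 487]) cube([486, 25, 396]);
translate([262, 202, 683]) cube([42, 409, 42]);
translate([706, 202, 683]) cube([42, 409, 42]);
translate([262, 202, 487]) cube([42, 42, 196]);
translate([706, 202, 487]) cube([42, 42, 196]);


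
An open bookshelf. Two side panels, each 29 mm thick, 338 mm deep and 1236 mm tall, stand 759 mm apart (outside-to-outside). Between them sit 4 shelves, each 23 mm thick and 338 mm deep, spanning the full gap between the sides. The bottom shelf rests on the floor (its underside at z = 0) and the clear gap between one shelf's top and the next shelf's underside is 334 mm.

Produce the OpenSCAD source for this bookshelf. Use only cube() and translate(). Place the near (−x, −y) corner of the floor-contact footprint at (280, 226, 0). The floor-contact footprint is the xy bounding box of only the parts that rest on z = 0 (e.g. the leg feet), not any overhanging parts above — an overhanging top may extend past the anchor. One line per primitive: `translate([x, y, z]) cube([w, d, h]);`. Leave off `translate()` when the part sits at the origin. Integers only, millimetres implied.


translate([280, 226, 0]) cube([29, 338, 1236]);
translate([1010, 226, 0]) cube([29, 338, 1236]);
translate([309, 226, 0]) cube([701, 338, 23]);
translate([309, 226, 357]) cube([701, 338, 23]);
translate([309, 226, 714]) cube([701, 338, 23]);
translate([309, 226, 1071]) cube([701, 338, 23]);


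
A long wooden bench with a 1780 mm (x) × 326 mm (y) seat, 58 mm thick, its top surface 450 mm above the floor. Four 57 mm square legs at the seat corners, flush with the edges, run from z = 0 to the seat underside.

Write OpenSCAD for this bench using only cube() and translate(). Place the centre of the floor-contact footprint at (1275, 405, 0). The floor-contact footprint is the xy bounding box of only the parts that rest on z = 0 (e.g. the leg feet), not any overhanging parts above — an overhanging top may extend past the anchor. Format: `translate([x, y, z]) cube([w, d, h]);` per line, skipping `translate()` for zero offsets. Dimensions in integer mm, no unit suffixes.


translate([385, 242, 392]) cube([1780, 326, 58]);
translate([385, 242, 0]) cube([57, 57, 392]);
translate([385, 511, 0]) cube([57, 57, 392]);
translate([2108, 242, 0]) cube([57, 57, 392]);
translate([2108, 511, 0]) cube([57, 57, 392]);


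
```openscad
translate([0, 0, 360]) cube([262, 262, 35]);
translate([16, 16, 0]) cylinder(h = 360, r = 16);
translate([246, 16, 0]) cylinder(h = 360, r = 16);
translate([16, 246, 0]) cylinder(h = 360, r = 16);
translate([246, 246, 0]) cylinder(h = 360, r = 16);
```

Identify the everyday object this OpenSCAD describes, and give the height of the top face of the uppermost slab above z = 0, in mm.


A stool. The seat height is 395 mm.

A 262×262×35 slab at z = 360 on four corner cylinders — a stool. The seat top is 360 + 35 = 395 mm.


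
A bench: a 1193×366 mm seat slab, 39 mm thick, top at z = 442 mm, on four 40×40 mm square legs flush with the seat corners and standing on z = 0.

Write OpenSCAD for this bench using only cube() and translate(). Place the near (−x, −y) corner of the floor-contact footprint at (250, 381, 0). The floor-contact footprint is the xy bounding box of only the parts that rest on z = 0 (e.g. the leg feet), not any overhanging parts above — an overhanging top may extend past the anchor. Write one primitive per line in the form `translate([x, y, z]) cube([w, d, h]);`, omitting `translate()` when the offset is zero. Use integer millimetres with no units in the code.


translate([250, 381, 403]) cube([1193, 366, 39]);
translate([250, 381, 0]) cube([40, 40, 403]);
translate([250, 707, 0]) cube([40, 40, 403]);
translate([1403, 381, 0]) cube([40, 40, 403]);
translate([1403, 707, 0]) cube([40, 40, 403]);


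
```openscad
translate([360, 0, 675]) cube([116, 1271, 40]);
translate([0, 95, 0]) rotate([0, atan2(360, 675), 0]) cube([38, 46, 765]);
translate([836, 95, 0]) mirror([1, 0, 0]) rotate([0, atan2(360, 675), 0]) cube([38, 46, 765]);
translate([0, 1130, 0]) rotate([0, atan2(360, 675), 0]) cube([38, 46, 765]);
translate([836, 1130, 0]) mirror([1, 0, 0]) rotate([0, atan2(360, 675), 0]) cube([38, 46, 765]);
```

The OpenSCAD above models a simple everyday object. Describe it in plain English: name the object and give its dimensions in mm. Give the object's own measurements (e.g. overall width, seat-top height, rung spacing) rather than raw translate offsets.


A sawhorse. A 116×1271×40 mm beam (x, y, z) sits on two A-frame leg pairs. Each pair is two raked legs of 38×46 mm section (46 mm along y) splaying symmetrically in x. Each leg rises 675 mm vertically over 360 mm of horizontal reach and is 765 mm long along its own axis. Every leg's outer bottom edge rests on the floor and its outer top edge meets a bottom edge of the beam — the left legs (tilting toward +x) meet the beam's −x bottom edge, the right legs (their mirror images, tilting toward −x) meet its +x bottom edge — so the leg tops tuck under the beam, the beam's underside is 675 mm above the floor, and the feet are 836 mm apart outside-to-outside with the beam centred between them. The two leg pairs are set in 95 mm from either end of the beam.


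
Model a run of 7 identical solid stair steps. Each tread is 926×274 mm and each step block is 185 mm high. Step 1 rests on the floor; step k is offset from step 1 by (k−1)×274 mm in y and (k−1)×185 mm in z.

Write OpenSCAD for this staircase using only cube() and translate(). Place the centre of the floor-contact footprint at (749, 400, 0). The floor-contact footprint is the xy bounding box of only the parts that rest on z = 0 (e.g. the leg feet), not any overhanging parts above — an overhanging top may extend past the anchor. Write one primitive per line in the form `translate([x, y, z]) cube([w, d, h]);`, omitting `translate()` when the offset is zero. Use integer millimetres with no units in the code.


translate([286, 263, 0]) cube([926, 274, 185]);
translate([286, 537, 185]) cube([926, 274, 185]);
translate([286, 811, 370]) cube([926, 274, 185]);
translate([286, 1085, 555]) cube([926, 274, 185]);
translate([286, 1359, 740]) cube([926, 274, 185]);
translate([286, 1633, 925]) cube([926, 274, 185]);
translate([286, 1907, 1110]) cube([926, 274, 185]);
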